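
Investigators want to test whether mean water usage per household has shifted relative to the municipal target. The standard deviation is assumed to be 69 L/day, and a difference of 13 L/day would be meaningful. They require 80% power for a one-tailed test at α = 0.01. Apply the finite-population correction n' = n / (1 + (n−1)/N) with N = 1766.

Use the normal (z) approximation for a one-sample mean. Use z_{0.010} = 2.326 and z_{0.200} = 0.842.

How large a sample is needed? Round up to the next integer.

n = 244

n = (z_α + z_β)² · σ² / δ²
  = (2.326 + 0.842)² · 69² / 13²
  = 10.0362 · 4761 / 169
  = 282.74
Finite-population correction (N = 1766): 282.74 / (1 + (282.74 − 1)/1766) = 243.84.
Round up → n = 244.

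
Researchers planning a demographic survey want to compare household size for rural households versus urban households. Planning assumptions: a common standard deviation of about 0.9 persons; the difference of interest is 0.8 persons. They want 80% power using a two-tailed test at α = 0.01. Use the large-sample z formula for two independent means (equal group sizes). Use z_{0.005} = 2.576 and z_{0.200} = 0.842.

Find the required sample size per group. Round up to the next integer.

n = (z_{α/2} + z_β)² · (σ₁² + σ₂²) / δ²
  = (2.576 + 0.842)² · (2·0.9² = 1.62) / 0.8²
  = 11.6827 · 1.62 / 0.64
  = 29.57
Round up → n = 30 per group.

n = 30 per group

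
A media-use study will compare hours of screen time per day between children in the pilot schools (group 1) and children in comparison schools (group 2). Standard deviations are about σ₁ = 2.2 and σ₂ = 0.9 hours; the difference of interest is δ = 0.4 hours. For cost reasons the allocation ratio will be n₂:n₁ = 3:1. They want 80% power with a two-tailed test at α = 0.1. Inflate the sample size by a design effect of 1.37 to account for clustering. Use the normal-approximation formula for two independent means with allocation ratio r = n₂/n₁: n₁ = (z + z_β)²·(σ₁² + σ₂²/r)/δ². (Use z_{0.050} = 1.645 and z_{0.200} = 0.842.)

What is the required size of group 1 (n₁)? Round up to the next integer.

n₁ = (z_{α/2} + z_β)² · (σ₁² + σ₂²/r) / δ²
   = (1.645 + 0.842)² · (2.2² + 0.9²/3) / 0.4²
   = 6.1852 · (4.84 + 0.27) / 0.16
   = 6.1852 · 5.11 / 0.16
   = 197.54
Design effect: 1.37 × 197.54 = 270.63.
Round up → n₁ = 271; n₂ = r·n₁ = 3 × 271 = 813.

n₁ = 271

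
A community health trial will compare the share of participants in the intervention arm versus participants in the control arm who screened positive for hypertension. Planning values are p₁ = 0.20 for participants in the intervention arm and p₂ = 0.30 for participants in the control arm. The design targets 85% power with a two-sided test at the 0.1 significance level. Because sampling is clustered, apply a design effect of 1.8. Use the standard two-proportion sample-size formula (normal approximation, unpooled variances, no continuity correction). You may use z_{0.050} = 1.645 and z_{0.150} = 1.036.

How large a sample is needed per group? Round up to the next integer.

n = 479 per group

n = (z_{α/2} + z_β)² · [p₁(1−p₁) + p₂(1−p₂)] / (p₁ − p₂)²
  = (1.645 + 1.036)² · (0.20·0.80 + 0.30·0.70) / (-0.10)²
  = (2.681)² · (0.1600 + 0.2100) / 0.0100
  = 7.1878 · 0.3700 / 0.0100
  = 265.95
Design effect: 1.8 × 265.95 = 478.70.
Round up → n = 479 per group.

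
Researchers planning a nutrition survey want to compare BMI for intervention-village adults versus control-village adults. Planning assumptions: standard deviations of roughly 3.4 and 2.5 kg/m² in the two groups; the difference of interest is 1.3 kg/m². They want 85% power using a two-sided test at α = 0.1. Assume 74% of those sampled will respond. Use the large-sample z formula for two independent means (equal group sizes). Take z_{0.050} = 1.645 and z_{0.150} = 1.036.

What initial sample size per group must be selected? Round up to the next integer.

n = (z_{α/2} + z_β)² · (σ₁² + σ₂²) / δ²
  = (1.645 + 1.036)² · (3.4² + 2.5² = 17.81) / 1.3²
  = 7.1878 · 17.81 / 1.69
  = 75.75
Adjust for 74% response: 75.75 / 0.74 = 102.36.
Round up → n = 103 per group.

n = 103 per group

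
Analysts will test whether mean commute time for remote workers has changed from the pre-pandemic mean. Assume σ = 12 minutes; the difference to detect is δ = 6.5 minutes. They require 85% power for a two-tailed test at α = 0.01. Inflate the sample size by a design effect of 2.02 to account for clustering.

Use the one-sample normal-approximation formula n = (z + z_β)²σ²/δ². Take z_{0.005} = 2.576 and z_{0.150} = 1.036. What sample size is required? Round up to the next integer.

n = 90

n = (z_{α/2} + z_β)² · σ² / δ²
  = (2.576 + 1.036)² · 12² / 6.5²
  = 13.0465 · 144 / 42.25
  = 44.47
Design effect: 2.02 × 44.47 = 89.82.
Round up → n = 90.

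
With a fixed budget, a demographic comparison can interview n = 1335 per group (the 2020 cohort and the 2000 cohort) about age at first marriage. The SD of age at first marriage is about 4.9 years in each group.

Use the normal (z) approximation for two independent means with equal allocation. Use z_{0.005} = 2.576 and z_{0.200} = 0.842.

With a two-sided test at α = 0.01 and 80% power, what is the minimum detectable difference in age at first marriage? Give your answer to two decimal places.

Minimum detectable difference ≈ 0.65 years

δ = (z_{α/2} + z_β) · √((σ₁²+σ₂²)/n)
  = (2.576 + 0.842) · √(48.02/1335)
  = 3.418 · √0.03597
  = 3.418 · 0.1897
  = 0.6482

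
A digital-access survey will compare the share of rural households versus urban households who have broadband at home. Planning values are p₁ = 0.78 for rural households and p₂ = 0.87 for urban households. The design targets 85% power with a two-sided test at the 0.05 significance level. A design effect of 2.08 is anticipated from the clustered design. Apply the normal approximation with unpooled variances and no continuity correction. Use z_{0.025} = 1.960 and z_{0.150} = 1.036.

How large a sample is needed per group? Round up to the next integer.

n = (z_{α/2} + z_β)² · [p₁(1−p₁) + p₂(1−p₂)] / (p₁ − p₂)²
  = (1.960 + 1.036)² · (0.78·0.22 + 0.87·0.13) / (-0.09)²
  = (2.996)² · (0.1716 + 0.1131) / 0.0081
  = 8.9760 · 0.2847 / 0.0081
  = 315.49
Design effect: 2.08 × 315.49 = 656.22.
Round up → n = 657 per group.

n = 657 per group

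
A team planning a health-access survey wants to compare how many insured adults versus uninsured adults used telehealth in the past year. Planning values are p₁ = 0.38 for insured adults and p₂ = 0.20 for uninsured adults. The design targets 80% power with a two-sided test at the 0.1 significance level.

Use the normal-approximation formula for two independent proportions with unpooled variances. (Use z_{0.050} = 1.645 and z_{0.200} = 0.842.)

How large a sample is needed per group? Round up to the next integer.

n = 76 per group

n = (z_{α/2} + z_β)² · [p₁(1−p₁) + p₂(1−p₂)] / (p₁ − p₂)²
  = (1.645 + 0.842)² · (0.38·0.62 + 0.20·0.80) / (0.18)²
  = (2.487)² · (0.2356 + 0.1600) / 0.0324
  = 6.1852 · 0.3956 / 0.0324
  = 75.52
Round up → n = 76 per group.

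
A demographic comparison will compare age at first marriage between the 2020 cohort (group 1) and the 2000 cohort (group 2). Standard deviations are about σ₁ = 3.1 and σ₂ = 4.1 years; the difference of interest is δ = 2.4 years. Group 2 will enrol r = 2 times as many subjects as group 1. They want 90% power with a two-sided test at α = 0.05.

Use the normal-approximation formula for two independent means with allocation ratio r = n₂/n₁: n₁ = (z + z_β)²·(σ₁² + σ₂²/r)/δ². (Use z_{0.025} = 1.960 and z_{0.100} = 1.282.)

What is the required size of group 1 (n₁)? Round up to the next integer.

n₁ = (z_{α/2} + z_β)² · (σ₁² + σ₂²/r) / δ²
   = (1.960 + 1.282)² · (3.1² + 4.1²/2) / 2.4²
   = 10.5106 · (9.61 + 8.405) / 5.76
   = 10.5106 · 18.015 / 5.76
   = 32.87
Round up → n₁ = 33; n₂ = r·n₁ = 2 × 33 = 66.

n₁ = 33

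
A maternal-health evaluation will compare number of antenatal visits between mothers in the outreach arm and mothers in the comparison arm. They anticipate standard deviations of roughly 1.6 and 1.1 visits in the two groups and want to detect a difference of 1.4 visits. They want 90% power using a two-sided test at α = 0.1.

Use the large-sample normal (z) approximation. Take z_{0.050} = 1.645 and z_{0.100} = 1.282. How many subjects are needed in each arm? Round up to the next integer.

n = (z_{α/2} + z_β)² · (σ₁² + σ₂²) / δ²
  = (1.645 + 1.282)² · (1.6² + 1.1² = 3.77) / 1.4²
  = 8.5673 · 3.77 / 1.96
  = 16.48
Round up → n = 17 per group.

n = 17 per group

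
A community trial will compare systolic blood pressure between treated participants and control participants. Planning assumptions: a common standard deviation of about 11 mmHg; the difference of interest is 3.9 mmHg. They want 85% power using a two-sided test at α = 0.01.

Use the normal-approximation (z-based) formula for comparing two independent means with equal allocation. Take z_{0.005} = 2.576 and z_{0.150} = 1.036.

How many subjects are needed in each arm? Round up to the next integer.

n = 208 per group

n = (z_{α/2} + z_β)² · (σ₁² + σ₂²) / δ²
  = (2.576 + 1.036)² · (2·11² = 242) / 3.9²
  = 13.0465 · 242 / 15.21
  = 207.58
Round up → n = 208 per group.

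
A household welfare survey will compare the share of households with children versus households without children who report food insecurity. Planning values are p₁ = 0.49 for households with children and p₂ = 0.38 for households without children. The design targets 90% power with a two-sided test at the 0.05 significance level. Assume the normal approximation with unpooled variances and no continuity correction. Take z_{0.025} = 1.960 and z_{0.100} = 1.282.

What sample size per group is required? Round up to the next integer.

n = 422 per group

n = (z_{α/2} + z_β)² · [p₁(1−p₁) + p₂(1−p₂)] / (p₁ − p₂)²
  = (1.960 + 1.282)² · (0.49·0.51 + 0.38·0.62) / (0.11)²
  = (3.242)² · (0.2499 + 0.2356) / 0.0121
  = 10.5106 · 0.4855 / 0.0121
  = 421.73
Round up → n = 422 per group.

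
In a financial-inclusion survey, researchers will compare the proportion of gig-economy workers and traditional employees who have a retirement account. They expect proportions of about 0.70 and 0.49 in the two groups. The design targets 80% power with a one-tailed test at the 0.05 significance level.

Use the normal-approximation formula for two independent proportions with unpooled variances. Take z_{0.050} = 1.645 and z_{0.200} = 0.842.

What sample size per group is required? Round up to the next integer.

n = 65 per group

n = (z_α + z_β)² · [p₁(1−p₁) + p₂(1−p₂)] / (p₁ − p₂)²
  = (1.645 + 0.842)² · (0.70·0.30 + 0.49·0.51) / (0.21)²
  = (2.487)² · (0.2100 + 0.2499) / 0.0441
  = 6.1852 · 0.4599 / 0.0441
  = 64.50
Round up → n = 65 per group.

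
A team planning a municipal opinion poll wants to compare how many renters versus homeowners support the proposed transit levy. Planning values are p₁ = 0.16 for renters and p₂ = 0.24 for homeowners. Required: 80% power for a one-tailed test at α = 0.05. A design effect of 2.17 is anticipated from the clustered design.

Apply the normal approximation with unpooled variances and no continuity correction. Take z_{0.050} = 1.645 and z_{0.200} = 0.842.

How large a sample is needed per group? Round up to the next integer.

n = 665 per group

n = (z_α + z_β)² · [p₁(1−p₁) + p₂(1−p₂)] / (p₁ − p₂)²
  = (1.645 + 0.842)² · (0.16·0.84 + 0.24·0.76) / (-0.08)²
  = (2.487)² · (0.1344 + 0.1824) / 0.0064
  = 6.1852 · 0.3168 / 0.0064
  = 306.17
Design effect: 2.17 × 306.17 = 664.38.
Round up → n = 665 per group.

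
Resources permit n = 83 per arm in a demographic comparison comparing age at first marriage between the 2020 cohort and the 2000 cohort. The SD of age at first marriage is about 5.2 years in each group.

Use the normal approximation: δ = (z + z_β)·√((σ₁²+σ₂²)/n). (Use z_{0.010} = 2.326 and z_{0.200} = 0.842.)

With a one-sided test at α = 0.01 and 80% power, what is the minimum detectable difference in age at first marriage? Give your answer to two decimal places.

δ = (z_α + z_β) · √((σ₁²+σ₂²)/n)
  = (2.326 + 0.842) · √(54.08/83)
  = 3.168 · √0.65157
  = 3.168 · 0.8072
  = 2.5572

Minimum detectable difference ≈ 2.56 years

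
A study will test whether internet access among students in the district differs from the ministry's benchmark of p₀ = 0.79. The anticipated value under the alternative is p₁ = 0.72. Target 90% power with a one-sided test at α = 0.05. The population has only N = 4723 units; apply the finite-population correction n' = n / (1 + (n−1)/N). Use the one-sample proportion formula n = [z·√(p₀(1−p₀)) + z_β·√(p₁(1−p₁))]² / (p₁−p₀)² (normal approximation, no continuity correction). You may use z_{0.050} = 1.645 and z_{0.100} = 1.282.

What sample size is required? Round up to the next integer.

n = 297

n = [z_α·√(p₀q₀) + z_β·√(p₁q₁)]² / (p₁ − p₀)²
  = [1.645·√(0.79·0.21) + 1.282·√(0.72·0.28)]² / (-0.07)²
  = [1.645·0.4073 + 1.282·0.4490]² / 0.0049
  = [1.2456]² / 0.0049
  = 316.66
Finite-population correction (N = 4723): 316.66 / (1 + (316.66 − 1)/4723) = 296.82.
Round up → n = 297.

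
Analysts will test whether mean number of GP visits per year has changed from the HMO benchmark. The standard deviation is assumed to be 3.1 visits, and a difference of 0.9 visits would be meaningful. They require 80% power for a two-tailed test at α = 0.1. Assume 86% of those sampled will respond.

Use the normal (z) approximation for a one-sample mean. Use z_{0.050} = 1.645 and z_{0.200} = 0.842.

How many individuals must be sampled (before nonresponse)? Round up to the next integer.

n = (z_{α/2} + z_β)² · σ² / δ²
  = (1.645 + 0.842)² · 3.1² / 0.9²
  = 6.1852 · 9.61 / 0.81
  = 73.38
Adjust for 86% response: 73.38 / 0.86 = 85.33.
Round up → n = 86.

n = 86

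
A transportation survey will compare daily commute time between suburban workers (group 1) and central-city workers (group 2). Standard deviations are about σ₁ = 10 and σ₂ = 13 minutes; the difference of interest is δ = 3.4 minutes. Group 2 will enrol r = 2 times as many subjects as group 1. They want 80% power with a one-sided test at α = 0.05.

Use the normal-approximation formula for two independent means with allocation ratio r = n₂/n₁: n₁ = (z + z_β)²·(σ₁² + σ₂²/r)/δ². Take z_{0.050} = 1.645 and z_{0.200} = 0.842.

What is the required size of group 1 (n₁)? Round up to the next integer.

n₁ = (z_α + z_β)² · (σ₁² + σ₂²/r) / δ²
   = (1.645 + 0.842)² · (10² + 13²/2) / 3.4²
   = 6.1852 · (100 + 84.5) / 11.56
   = 6.1852 · 184.5 / 11.56
   = 98.72
Round up → n₁ = 99; n₂ = r·n₁ = 2 × 99 = 198.

n₁ = 99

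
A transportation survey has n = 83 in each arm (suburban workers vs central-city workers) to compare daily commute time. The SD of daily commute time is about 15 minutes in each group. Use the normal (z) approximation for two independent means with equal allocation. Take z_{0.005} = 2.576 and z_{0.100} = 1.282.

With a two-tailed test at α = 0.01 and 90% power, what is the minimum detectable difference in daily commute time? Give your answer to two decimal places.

δ = (z_{α/2} + z_β) · √((σ₁²+σ₂²)/n)
  = (2.576 + 1.282) · √(450/83)
  = 3.858 · √5.4217
  = 3.858 · 2.3285
  = 8.9832

Minimum detectable difference ≈ 8.98 minutes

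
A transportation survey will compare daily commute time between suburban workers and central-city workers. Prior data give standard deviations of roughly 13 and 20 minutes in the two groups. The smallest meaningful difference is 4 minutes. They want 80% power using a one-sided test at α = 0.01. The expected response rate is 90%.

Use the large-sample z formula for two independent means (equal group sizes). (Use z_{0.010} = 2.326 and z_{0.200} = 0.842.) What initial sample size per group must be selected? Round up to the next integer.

n = (z_α + z_β)² · (σ₁² + σ₂²) / δ²
  = (2.326 + 0.842)² · (13² + 20² = 569) / 4²
  = 10.0362 · 569 / 16
  = 356.91
Adjust for 90% response: 356.91 / 0.90 = 396.57.
Round up → n = 397 per group.

n = 397 per group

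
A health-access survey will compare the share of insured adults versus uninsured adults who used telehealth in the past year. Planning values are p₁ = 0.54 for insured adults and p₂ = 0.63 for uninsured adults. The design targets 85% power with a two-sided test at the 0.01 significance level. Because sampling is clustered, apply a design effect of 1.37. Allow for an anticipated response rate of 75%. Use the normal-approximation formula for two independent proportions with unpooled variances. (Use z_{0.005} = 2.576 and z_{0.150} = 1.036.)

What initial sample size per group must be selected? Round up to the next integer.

n = 1417 per group

n = (z_{α/2} + z_β)² · [p₁(1−p₁) + p₂(1−p₂)] / (p₁ − p₂)²
  = (2.576 + 1.036)² · (0.54·0.46 + 0.63·0.37) / (-0.09)²
  = (3.612)² · (0.2484 + 0.2331) / 0.0081
  = 13.0465 · 0.4815 / 0.0081
  = 775.54
Design effect: 1.37 × 775.54 = 1062.50.
Adjust for 75% response: 1062.50 / 0.75 = 1416.66.
Round up → n = 1417 per group.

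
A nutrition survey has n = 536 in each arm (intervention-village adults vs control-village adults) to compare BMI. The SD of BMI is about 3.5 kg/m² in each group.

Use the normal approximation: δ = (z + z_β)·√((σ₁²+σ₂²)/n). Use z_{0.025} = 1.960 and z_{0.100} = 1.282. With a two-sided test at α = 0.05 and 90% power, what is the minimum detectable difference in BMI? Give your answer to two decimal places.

δ = (z_{α/2} + z_β) · √((σ₁²+σ₂²)/n)
  = (1.960 + 1.282) · √(24.5/536)
  = 3.242 · √0.04571
  = 3.242 · 0.2138
  = 0.6931

Minimum detectable difference ≈ 0.69 kg/m²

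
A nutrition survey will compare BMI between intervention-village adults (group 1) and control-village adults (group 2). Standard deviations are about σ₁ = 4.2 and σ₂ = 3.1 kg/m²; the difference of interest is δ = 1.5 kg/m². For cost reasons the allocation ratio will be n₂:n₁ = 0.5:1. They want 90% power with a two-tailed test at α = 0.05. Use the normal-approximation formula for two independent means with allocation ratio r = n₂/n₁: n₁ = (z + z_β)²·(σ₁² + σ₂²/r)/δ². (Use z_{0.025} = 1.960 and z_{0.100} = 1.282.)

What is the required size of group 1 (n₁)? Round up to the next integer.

n₁ = 173

n₁ = (z_{α/2} + z_β)² · (σ₁² + σ₂²/r) / δ²
   = (1.960 + 1.282)² · (4.2² + 3.1²/0.5) / 1.5²
   = 10.5106 · (17.64 + 19.22) / 2.25
   = 10.5106 · 36.86 / 2.25
   = 172.19
Round up → n₁ = 173; n₂ = r·n₁ = 0.5 × 173 = 87.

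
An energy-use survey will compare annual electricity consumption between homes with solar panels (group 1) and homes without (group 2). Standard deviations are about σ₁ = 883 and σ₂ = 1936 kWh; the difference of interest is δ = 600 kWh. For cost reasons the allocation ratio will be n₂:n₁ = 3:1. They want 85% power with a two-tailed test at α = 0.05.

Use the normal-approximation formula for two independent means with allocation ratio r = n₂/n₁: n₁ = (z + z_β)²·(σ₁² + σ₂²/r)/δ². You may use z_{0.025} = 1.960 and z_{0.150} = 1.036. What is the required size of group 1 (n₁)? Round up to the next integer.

n₁ = 51

n₁ = (z_{α/2} + z_β)² · (σ₁² + σ₂²/r) / δ²
   = (1.960 + 1.036)² · (883² + 1936²/3) / 600²
   = 8.9760 · (779689 + 1249365.3) / 360000
   = 8.9760 · 2029054.3 / 360000
   = 50.59
Round up → n₁ = 51; n₂ = r·n₁ = 3 × 51 = 153.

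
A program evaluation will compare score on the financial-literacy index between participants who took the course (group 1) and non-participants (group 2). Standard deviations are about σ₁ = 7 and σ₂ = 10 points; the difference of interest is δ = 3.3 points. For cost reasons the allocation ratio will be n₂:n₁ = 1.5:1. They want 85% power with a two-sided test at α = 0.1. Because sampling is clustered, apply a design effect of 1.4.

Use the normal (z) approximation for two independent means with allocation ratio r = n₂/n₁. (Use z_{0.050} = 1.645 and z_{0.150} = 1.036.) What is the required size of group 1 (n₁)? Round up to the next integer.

n₁ = 107

n₁ = (z_{α/2} + z_β)² · (σ₁² + σ₂²/r) / δ²
   = (1.645 + 1.036)² · (7² + 10²/1.5) / 3.3²
   = 7.1878 · (49 + 66.6667) / 10.89
   = 7.1878 · 115.6667 / 10.89
   = 76.34
Design effect: 1.4 × 76.34 = 106.88.
Round up → n₁ = 107; n₂ = r·n₁ = 1.5 × 107 = 161.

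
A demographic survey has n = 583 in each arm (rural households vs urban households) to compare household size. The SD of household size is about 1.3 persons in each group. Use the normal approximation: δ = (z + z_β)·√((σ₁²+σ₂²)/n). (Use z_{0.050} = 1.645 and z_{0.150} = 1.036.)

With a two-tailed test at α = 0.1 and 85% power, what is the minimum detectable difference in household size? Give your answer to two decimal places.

δ = (z_{α/2} + z_β) · √((σ₁²+σ₂²)/n)
  = (1.645 + 1.036) · √(3.38/583)
  = 2.681 · √0.0058
  = 2.681 · 0.0761
  = 0.2041

Minimum detectable difference ≈ 0.20 persons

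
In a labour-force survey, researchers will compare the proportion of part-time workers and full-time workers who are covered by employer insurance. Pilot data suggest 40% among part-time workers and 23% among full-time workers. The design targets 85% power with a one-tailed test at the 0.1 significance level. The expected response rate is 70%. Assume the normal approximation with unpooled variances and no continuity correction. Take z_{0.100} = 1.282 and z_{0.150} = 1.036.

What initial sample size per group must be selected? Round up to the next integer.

n = (z_α + z_β)² · [p₁(1−p₁) + p₂(1−p₂)] / (p₁ − p₂)²
  = (1.282 + 1.036)² · (0.40·0.60 + 0.23·0.77) / (0.17)²
  = (2.318)² · (0.2400 + 0.1771) / 0.0289
  = 5.3731 · 0.4171 / 0.0289
  = 77.55
Adjust for 70% response: 77.55 / 0.70 = 110.78.
Round up → n = 111 per group.

n = 111 per group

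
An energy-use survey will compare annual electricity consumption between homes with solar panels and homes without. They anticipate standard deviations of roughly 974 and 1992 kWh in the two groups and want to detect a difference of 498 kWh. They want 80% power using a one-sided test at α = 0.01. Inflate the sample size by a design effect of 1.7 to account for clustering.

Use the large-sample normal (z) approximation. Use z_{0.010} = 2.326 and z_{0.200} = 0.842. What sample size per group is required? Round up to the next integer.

n = 339 per group

n = (z_α + z_β)² · (σ₁² + σ₂²) / δ²
  = (2.326 + 0.842)² · (974² + 1992² = 4916740) / 498²
  = 10.0362 · 4916740 / 248004
  = 198.97
Design effect: 1.7 × 198.97 = 338.25.
Round up → n = 339 per group.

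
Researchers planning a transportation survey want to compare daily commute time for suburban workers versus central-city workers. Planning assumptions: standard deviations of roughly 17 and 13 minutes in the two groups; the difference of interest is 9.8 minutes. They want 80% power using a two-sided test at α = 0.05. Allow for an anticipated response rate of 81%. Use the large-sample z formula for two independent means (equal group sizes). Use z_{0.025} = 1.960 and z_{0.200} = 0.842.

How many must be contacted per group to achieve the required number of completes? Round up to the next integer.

n = (z_{α/2} + z_β)² · (σ₁² + σ₂²) / δ²
  = (1.960 + 0.842)² · (17² + 13² = 458) / 9.8²
  = 7.8512 · 458 / 96.04
  = 37.44
Adjust for 81% response: 37.44 / 0.81 = 46.22.
Round up → n = 47 per group.

n = 47 per group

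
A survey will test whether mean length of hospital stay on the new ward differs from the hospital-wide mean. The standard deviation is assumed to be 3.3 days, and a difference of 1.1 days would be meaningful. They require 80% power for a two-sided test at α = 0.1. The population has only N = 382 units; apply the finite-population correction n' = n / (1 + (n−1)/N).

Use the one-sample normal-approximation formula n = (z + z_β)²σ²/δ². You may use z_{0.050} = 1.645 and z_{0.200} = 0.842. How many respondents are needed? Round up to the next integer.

n = 49

n = (z_{α/2} + z_β)² · σ² / δ²
  = (1.645 + 0.842)² · 3.3² / 1.1²
  = 6.1852 · 10.89 / 1.21
  = 55.67
Finite-population correction (N = 382): 55.67 / (1 + (55.67 − 1)/382) = 48.70.
Round up → n = 49.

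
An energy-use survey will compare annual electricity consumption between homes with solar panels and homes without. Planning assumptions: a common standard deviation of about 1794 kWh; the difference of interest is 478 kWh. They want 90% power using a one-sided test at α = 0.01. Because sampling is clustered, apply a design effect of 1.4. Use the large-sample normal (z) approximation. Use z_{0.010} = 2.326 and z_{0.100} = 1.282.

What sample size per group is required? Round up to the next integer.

n = 514 per group

n = (z_α + z_β)² · (σ₁² + σ₂²) / δ²
  = (2.326 + 1.282)² · (2·1794² = 6436872) / 478²
  = 13.0177 · 6436872 / 228484
  = 366.73
Design effect: 1.4 × 366.73 = 513.43.
Round up → n = 514 per group.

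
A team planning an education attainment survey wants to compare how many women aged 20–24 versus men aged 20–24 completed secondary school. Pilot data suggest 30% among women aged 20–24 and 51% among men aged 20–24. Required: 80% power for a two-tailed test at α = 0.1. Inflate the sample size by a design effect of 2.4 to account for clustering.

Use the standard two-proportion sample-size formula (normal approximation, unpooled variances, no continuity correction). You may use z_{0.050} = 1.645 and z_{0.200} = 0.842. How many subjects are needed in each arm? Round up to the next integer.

n = 155 per group

n = (z_{α/2} + z_β)² · [p₁(1−p₁) + p₂(1−p₂)] / (p₁ − p₂)²
  = (1.645 + 0.842)² · (0.30·0.70 + 0.51·0.49) / (-0.21)²
  = (2.487)² · (0.2100 + 0.2499) / 0.0441
  = 6.1852 · 0.4599 / 0.0441
  = 64.50
Design effect: 2.4 × 64.50 = 154.81.
Round up → n = 155 per group.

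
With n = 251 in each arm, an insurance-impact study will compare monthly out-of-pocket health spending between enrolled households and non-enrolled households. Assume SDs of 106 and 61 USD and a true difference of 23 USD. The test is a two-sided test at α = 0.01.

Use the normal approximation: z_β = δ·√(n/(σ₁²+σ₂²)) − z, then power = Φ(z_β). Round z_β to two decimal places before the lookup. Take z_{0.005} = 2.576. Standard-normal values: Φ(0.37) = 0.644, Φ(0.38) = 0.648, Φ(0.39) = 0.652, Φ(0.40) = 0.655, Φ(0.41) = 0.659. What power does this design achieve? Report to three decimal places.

z_β = δ·√(n/(σ₁²+σ₂²)) − z_{α/2}
    = 23 · √(251/14957) − 2.576
    = 23 · 0.12954 − 2.576
    = 2.9795 − 2.576 = 0.4035 → 0.40
Power = Φ(0.40) = 0.655.

Power ≈ 0.655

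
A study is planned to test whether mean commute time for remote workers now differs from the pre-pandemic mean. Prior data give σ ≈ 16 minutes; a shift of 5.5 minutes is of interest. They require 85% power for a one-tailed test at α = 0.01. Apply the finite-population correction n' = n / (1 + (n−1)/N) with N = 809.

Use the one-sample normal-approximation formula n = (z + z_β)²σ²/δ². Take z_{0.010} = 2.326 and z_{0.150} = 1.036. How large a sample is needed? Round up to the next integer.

n = (z_α + z_β)² · σ² / δ²
  = (2.326 + 1.036)² · 16² / 5.5²
  = 11.3030 · 256 / 30.25
  = 95.66
Finite-population correction (N = 809): 95.66 / (1 + (95.66 − 1)/809) = 85.64.
Round up → n = 86.

n = 86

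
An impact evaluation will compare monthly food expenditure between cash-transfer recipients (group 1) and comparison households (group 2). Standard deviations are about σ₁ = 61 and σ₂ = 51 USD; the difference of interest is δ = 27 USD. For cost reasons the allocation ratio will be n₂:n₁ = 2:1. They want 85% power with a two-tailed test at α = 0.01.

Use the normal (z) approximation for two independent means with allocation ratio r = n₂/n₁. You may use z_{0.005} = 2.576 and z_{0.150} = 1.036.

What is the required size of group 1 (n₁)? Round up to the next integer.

n₁ = 90

n₁ = (z_{α/2} + z_β)² · (σ₁² + σ₂²/r) / δ²
   = (2.576 + 1.036)² · (61² + 51²/2) / 27²
   = 13.0465 · (3721 + 1300.5) / 729
   = 13.0465 · 5021.5 / 729
   = 89.87
Round up → n₁ = 90; n₂ = r·n₁ = 2 × 90 = 180.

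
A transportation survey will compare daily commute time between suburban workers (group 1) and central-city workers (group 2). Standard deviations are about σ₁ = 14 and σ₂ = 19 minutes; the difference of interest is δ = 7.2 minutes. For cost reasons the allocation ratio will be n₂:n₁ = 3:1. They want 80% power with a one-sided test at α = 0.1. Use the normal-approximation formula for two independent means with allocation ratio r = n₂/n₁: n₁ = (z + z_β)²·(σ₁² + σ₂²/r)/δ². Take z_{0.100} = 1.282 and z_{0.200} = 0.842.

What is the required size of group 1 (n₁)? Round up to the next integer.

n₁ = 28

n₁ = (z_α + z_β)² · (σ₁² + σ₂²/r) / δ²
   = (1.282 + 0.842)² · (14² + 19²/3) / 7.2²
   = 4.5114 · (196 + 120.3333) / 51.84
   = 4.5114 · 316.3333 / 51.84
   = 27.53
Round up → n₁ = 28; n₂ = r·n₁ = 3 × 28 = 84.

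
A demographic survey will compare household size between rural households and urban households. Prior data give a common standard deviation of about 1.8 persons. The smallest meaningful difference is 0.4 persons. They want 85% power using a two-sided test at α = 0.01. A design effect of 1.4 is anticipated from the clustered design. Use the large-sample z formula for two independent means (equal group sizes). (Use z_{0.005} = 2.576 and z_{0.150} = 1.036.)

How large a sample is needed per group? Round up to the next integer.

n = (z_{α/2} + z_β)² · (σ₁² + σ₂²) / δ²
  = (2.576 + 1.036)² · (2·1.8² = 6.48) / 0.4²
  = 13.0465 · 6.48 / 0.16
  = 528.39
Design effect: 1.4 × 528.39 = 739.74.
Round up → n = 740 per group.

n = 740 per group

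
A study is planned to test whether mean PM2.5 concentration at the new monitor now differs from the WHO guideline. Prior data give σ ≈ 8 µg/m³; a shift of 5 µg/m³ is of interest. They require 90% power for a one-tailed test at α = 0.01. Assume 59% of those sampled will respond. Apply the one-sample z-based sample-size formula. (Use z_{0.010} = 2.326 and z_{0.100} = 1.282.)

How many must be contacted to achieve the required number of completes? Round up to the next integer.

n = 57

n = (z_α + z_β)² · σ² / δ²
  = (2.326 + 1.282)² · 8² / 5²
  = 13.0177 · 64 / 25
  = 33.33
Adjust for 59% response: 33.33 / 0.59 = 56.48.
Round up → n = 57.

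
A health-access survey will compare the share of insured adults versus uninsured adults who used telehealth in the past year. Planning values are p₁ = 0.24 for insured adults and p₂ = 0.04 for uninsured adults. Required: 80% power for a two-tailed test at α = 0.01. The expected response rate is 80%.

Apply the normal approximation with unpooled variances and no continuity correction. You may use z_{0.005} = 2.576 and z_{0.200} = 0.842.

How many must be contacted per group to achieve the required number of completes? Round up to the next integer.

n = (z_{α/2} + z_β)² · [p₁(1−p₁) + p₂(1−p₂)] / (p₁ − p₂)²
  = (2.576 + 0.842)² · (0.24·0.76 + 0.04·0.96) / (0.20)²
  = (3.418)² · (0.1824 + 0.0384) / 0.0400
  = 11.6827 · 0.2208 / 0.0400
  = 64.49
Adjust for 80% response: 64.49 / 0.80 = 80.61.
Round up → n = 81 per group.

n = 81 per group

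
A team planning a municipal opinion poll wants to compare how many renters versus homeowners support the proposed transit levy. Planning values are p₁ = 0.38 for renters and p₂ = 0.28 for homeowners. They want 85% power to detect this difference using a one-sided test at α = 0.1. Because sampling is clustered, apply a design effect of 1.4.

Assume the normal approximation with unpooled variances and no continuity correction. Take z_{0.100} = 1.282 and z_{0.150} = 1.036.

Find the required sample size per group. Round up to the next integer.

n = 329 per group

n = (z_α + z_β)² · [p₁(1−p₁) + p₂(1−p₂)] / (p₁ − p₂)²
  = (1.282 + 1.036)² · (0.38·0.62 + 0.28·0.72) / (0.10)²
  = (2.318)² · (0.2356 + 0.2016) / 0.0100
  = 5.3731 · 0.4372 / 0.0100
  = 234.91
Design effect: 1.4 × 234.91 = 328.88.
Round up → n = 329 per group.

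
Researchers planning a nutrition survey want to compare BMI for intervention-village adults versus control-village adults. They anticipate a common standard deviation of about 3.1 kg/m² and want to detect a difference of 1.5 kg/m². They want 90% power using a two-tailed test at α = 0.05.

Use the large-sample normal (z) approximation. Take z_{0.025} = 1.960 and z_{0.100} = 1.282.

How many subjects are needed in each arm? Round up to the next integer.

n = 90 per group

n = (z_{α/2} + z_β)² · (σ₁² + σ₂²) / δ²
  = (1.960 + 1.282)² · (2·3.1² = 19.22) / 1.5²
  = 10.5106 · 19.22 / 2.25
  = 89.78
Round up → n = 90 per group.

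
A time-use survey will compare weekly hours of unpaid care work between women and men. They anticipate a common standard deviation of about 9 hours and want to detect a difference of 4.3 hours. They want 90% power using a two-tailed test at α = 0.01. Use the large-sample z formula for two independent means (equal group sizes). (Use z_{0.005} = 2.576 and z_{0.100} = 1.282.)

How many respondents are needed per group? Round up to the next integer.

n = 131 per group

n = (z_{α/2} + z_β)² · (σ₁² + σ₂²) / δ²
  = (2.576 + 1.282)² · (2·9² = 162) / 4.3²
  = 14.8842 · 162 / 18.49
  = 130.41
Round up → n = 131 per group.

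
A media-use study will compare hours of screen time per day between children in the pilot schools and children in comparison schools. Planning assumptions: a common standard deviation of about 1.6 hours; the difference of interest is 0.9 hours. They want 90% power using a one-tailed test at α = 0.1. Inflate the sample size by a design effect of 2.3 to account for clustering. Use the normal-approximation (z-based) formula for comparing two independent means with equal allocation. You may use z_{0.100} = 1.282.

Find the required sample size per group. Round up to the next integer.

n = 96 per group

n = (z_α + z_β)² · (σ₁² + σ₂²) / δ²
  = (1.282 + 1.282)² · (2·1.6² = 5.12) / 0.9²
  = 6.5741 · 5.12 / 0.81
  = 41.55
Design effect: 2.3 × 41.55 = 95.58.
Round up → n = 96 per group.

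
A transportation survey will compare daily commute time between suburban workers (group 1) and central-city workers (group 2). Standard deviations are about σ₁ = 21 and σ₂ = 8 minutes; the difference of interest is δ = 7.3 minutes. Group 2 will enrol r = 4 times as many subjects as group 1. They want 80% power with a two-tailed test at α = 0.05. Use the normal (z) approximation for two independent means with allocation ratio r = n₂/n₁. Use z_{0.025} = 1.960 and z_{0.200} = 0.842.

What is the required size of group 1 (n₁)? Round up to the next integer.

n₁ = 68

n₁ = (z_{α/2} + z_β)² · (σ₁² + σ₂²/r) / δ²
   = (1.960 + 0.842)² · (21² + 8²/4) / 7.3²
   = 7.8512 · (441 + 16) / 53.29
   = 7.8512 · 457 / 53.29
   = 67.33
Round up → n₁ = 68; n₂ = r·n₁ = 4 × 68 = 272.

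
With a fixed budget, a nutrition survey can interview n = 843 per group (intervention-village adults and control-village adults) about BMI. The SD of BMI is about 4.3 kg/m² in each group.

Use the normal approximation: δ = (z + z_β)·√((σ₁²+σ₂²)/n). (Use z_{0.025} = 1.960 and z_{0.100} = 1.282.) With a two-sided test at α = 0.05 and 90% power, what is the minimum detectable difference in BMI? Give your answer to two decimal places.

δ = (z_{α/2} + z_β) · √((σ₁²+σ₂²)/n)
  = (1.960 + 1.282) · √(36.98/843)
  = 3.242 · √0.04387
  = 3.242 · 0.2094
  = 0.6790

Minimum detectable difference ≈ 0.68 kg/m²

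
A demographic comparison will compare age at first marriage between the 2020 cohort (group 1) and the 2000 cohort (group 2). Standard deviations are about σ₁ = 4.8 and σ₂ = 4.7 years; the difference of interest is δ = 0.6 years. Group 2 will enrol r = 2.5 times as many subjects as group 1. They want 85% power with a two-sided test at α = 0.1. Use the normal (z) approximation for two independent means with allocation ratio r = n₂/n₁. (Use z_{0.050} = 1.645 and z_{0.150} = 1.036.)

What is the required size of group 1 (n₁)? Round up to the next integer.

n₁ = (z_{α/2} + z_β)² · (σ₁² + σ₂²/r) / δ²
   = (1.645 + 1.036)² · (4.8² + 4.7²/2.5) / 0.6²
   = 7.1878 · (23.04 + 8.836) / 0.36
   = 7.1878 · 31.876 / 0.36
   = 636.44
Round up → n₁ = 637; n₂ = r·n₁ = 2.5 × 637 = 1593.

n₁ = 637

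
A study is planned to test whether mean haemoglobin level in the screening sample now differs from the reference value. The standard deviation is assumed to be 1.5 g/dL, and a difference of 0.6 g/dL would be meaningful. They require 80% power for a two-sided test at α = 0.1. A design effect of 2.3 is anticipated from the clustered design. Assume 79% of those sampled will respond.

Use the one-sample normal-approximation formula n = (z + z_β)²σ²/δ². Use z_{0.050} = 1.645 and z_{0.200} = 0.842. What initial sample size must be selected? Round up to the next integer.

n = 113

n = (z_{α/2} + z_β)² · σ² / δ²
  = (1.645 + 0.842)² · 1.5² / 0.6²
  = 6.1852 · 2.25 / 0.36
  = 38.66
Design effect: 2.3 × 38.66 = 88.91.
Adjust for 79% response: 88.91 / 0.79 = 112.55.
Round up → n = 113.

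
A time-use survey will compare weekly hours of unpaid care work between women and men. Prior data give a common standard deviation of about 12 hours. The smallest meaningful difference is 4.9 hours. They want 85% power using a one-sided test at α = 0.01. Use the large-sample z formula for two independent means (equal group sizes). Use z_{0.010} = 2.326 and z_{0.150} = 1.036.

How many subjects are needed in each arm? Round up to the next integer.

n = (z_α + z_β)² · (σ₁² + σ₂²) / δ²
  = (2.326 + 1.036)² · (2·12² = 288) / 4.9²
  = 11.3030 · 288 / 24.01
  = 135.58
Round up → n = 136 per group.

n = 136 per group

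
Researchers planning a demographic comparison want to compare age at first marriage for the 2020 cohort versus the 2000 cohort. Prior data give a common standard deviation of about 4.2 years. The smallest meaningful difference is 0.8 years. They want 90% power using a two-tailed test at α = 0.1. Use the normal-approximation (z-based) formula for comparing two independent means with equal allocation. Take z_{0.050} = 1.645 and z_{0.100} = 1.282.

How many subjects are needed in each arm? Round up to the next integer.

n = (z_{α/2} + z_β)² · (σ₁² + σ₂²) / δ²
  = (1.645 + 1.282)² · (2·4.2² = 35.28) / 0.8²
  = 8.5673 · 35.28 / 0.64
  = 472.27
Round up → n = 473 per group.

n = 473 per group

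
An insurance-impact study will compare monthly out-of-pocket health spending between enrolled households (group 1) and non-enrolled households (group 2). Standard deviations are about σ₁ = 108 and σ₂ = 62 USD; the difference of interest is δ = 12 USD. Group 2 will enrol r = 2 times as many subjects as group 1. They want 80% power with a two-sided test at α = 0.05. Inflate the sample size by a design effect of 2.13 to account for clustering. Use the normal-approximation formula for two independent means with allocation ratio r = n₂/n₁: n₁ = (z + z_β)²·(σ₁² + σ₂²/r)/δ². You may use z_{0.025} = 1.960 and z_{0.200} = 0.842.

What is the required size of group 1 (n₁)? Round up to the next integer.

n₁ = (z_{α/2} + z_β)² · (σ₁² + σ₂²/r) / δ²
   = (1.960 + 0.842)² · (108² + 62²/2) / 12²
   = 7.8512 · (11664 + 1922) / 144
   = 7.8512 · 13586 / 144
   = 740.74
Design effect: 2.13 × 740.74 = 1577.77.
Round up → n₁ = 1578; n₂ = r·n₁ = 2 × 1578 = 3156.

n₁ = 1578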